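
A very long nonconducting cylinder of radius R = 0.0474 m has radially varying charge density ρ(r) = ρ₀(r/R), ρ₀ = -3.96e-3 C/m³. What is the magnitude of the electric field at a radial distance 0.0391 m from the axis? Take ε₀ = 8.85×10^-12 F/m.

By cylindrical symmetry E is radial; use a coaxial Gaussian cylinder of radius 0.0391 m and length L (r < R).
Integrating ρ over the cross-section to radius r: λ_enc = (2πρ₀/R) ∫₀^r r'^2 dr' = 2πρ₀ r^3/(3·R) = -1.046×10^-5 C/m.
By Gauss's law (flux through the curved wall only), E·2πrL = λ_enc L/ε₀.
E = |λ_enc|/(2πε₀r) = (1.046×10^-5)/(2π·8.85×10^-12·0.0391) = 4.81e6 N/C.

|E| = 4.81×10^6 N/C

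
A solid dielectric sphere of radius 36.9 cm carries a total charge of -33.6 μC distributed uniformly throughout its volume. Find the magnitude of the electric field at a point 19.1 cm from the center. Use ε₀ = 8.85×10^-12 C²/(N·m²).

Use a concentric Gaussian sphere at r = 19.1 cm (r < R).
For a uniform sphere the enclosed fraction is (r/R)³, so Q_enc = (-33.6 μC)(0.191/0.369)³ = -4.66e-6 C.
By Gauss's law, ∮E·dA = E·4πr² = Q_enc/ε₀.
E = |Q_enc|/(4πε₀r²) = (4.66×10^-6)/(4π·8.85×10^-12·(0.191)²) = 1.15e6 N/C.

|E| = 1.15×10^6 N/C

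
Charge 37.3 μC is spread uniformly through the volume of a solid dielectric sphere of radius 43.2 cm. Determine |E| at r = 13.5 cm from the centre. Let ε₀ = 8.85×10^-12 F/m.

|E| = 5.62e5 V/m

By spherical symmetry E is radial; choose a Gaussian sphere of radius r = 13.5 cm (r < R).
For a uniform sphere the enclosed fraction is (r/R)³, so Q_enc = (37.3 μC)(0.135/0.432)³ = 1.138e-6 C.
Since E is radial and uniform over the Gaussian sphere, Φ = E·4πr² = Q_enc/ε₀.
E = |Q_enc|/(4πε₀r²) = (1.138×10^-6)/(4π·8.85×10^-12·(0.135)²) = 5.62×10^5 N/C.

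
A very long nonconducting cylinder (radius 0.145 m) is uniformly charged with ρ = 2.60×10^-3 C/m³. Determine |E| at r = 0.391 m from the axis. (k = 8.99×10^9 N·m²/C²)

Choose a coaxial cylinder of radius r = 0.391 m (arbitrary length L) as the Gaussian surface (r > 0.145 m, full cross-section enclosed).
λ_enc = ρ·πR² = (2.60e-3)π(0.145)² = 1.717e-4 C/m.
Gauss's law: E·2πrL = λ_enc L/ε₀.
E = 2k|λ_enc|/r = 2(8.99×10^9)(1.717e-4)/(0.391) = 7.90e6 N/C.

7.90e6 N/C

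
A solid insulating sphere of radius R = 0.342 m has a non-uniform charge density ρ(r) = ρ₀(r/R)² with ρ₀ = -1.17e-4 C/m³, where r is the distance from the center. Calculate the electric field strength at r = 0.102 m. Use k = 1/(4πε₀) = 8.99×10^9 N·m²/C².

|E| = 2.40e4 N/C

Symmetry ⇒ E = E(r) r̂. Gaussian sphere of radius r = 0.102 m (r < R).
Integrate the density: Q_enc = 4π ∫₀^r ρ₀(r'/R)^2 r'² dr' = 4πρ₀ r^5/(5·R²) = -2.776×10^-8 C.
By Gauss's law, ∮E·dA = E·4πr² = Q_enc/ε₀.
E = k|Q_enc|/r² = (8.99×10^9)(2.776×10^-8)/(0.102)² = 2.40e4 N/C.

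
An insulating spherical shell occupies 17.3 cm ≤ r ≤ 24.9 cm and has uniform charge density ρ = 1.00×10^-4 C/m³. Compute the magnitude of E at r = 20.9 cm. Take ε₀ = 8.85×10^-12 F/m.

E ≈ 3.41×10^5 V/m

By spherical symmetry E is radial; choose a Gaussian sphere of radius r = 20.9 cm (within the shell material, 17.3 cm < r < 24.9 cm).
Only the shell between 17.3 cm and r is enclosed: Q_enc = ρ·(4π/3)(r³ − a³) = (1.00×10^-4)·(4π/3)·((0.209)³ − (0.173)³) = 1.655e-6 C.
Gauss's law: E·4πr² = Q_enc/ε₀.
E = |Q_enc|/(4πε₀r²) = (1.655e-6)/(4π·8.85×10^-12·(0.209)²) = 3.41×10^5 N/C.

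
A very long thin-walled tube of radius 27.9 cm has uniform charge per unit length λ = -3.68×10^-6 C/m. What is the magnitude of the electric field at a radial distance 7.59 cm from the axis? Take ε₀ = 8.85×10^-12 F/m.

By cylindrical symmetry E is radial; use a coaxial Gaussian cylinder of radius 7.59 cm and length L (r < 27.9 cm, inside the shell).
All the surface charge lies outside this cylinder: Q_enc = 0, hence E = 0.

E = 0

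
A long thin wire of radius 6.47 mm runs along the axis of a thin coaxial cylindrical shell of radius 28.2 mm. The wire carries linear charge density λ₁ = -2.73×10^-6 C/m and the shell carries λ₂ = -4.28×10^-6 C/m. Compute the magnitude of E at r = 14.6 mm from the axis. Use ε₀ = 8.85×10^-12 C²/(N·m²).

Choose a coaxial cylinder of radius r = 14.6 mm (arbitrary length L) as the Gaussian surface (between the conductors, 6.47 mm < r < 28.2 mm).
The shell at 28.2 mm lies outside the Gaussian surface, so λ_enc = λ₁ = -2.73e-6 C/m.
Since E is radial and uniform over the curved surface, Φ = E·2πrL = Q_enc/ε₀ = λ_enc L/ε₀.
E = |λ_enc|/(2πε₀r) = (2.73e-6)/(2π·8.85×10^-12·0.0146) = 3.36×10^6 N/C.

|E| ≈ 3.36e6 N/C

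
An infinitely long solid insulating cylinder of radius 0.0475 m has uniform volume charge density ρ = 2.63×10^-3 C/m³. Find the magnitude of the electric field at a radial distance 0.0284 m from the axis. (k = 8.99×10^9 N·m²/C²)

E ≈ 4.22×10^6 N/C

By cylindrical symmetry E is radial; use a coaxial Gaussian cylinder of radius 0.0284 m and length L (r < R).
Enclosed charge per unit length: λ_enc = ρ·πr² = (2.63×10^-3)π(0.0284)² = 6.664e-6 C/m.
Gauss's law: E·2πrL = λ_enc L/ε₀.
E = 2k|λ_enc|/r = 2(8.99×10^9)(6.664×10^-6)/(0.0284) = 4.22e6 N/C.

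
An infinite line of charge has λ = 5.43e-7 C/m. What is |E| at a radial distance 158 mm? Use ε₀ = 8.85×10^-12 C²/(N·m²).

By cylindrical symmetry E is radial; use a coaxial Gaussian cylinder of radius 158 mm and length L.
Q_enc = λL, so λ_enc = 5.43×10^-7 C/m.
Applying ∮E·dA = Q_enc/ε₀ with the end caps contributing no flux:
E = |λ_enc|/(2πε₀r) = (5.43×10^-7)/(2π·8.85×10^-12·0.158) = 6.18×10^4 N/C.

6.18×10^4 V/m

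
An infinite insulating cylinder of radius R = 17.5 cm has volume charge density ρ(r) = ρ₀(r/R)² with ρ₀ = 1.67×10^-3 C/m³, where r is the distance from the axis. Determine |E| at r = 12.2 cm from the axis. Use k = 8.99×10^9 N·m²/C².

E ≈ 2.80e6 N/C

By cylindrical symmetry E is radial; use a coaxial Gaussian cylinder of radius 12.2 cm and length L (r < R).
Integrating ρ over the cross-section to radius r: λ_enc = (2πρ₀/R²) ∫₀^r r'^3 dr' = 2πρ₀ r^4/(4·R²) = 1.898×10^-5 C/m.
By Gauss's law (flux through the curved wall only), E·2πrL = λ_enc L/ε₀.
E = 2k|λ_enc|/r = 2(8.99×10^9)(1.898×10^-5)/(0.122) = 2.80×10^6 N/C.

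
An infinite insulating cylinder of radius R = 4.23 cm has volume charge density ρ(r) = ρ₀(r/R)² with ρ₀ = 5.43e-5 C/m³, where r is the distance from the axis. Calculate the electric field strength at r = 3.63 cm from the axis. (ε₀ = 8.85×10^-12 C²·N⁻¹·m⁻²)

E = 4.10e4 N/C

Choose a coaxial cylinder of radius r = 3.63 cm (arbitrary length L) as the Gaussian surface (r < R).
Integrating ρ over the cross-section to radius r: λ_enc = (2πρ₀/R²) ∫₀^r r'^3 dr' = 2πρ₀ r^4/(4·R²) = 8.277e-8 C/m.
Since E is radial and uniform over the curved surface, Φ = E·2πrL = Q_enc/ε₀ = λ_enc L/ε₀.
E = |λ_enc|/(2πε₀r) = (8.277×10^-8)/(2π·8.85×10^-12·0.0363) = 4.10×10^4 N/C.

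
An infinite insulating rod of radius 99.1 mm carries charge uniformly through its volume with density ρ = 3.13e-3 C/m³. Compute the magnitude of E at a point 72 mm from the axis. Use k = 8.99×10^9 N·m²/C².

Take a coaxial cylindrical Gaussian surface of radius r = 72 mm and length L (r < R).
Enclosed charge per unit length: λ_enc = ρ·πr² = (3.13×10^-3)π(0.072)² = 5.098e-5 C/m.
Since E is radial and uniform over the curved surface, Φ = E·2πrL = Q_enc/ε₀ = λ_enc L/ε₀.
E = 2k|λ_enc|/r = 2(8.99×10^9)(5.098×10^-5)/(0.072) = 1.27e7 N/C.

1.27e7 V/m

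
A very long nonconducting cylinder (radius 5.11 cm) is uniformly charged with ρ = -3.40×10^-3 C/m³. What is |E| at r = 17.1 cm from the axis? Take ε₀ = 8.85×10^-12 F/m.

Coaxial Gaussian cylinder, radius r = 17.1 cm, length L (r > 5.11 cm, full cross-section enclosed).
λ_enc = ρ·πR² = (-3.40×10^-3)π(0.0511)² = -2.789e-5 C/m.
Applying ∮E·dA = Q_enc/ε₀ with the end caps contributing no flux:
E = |λ_enc|/(2πε₀r) = (2.789e-5)/(2π·8.85×10^-12·0.171) = 2.93e6 N/C.

2.93×10^6 N/C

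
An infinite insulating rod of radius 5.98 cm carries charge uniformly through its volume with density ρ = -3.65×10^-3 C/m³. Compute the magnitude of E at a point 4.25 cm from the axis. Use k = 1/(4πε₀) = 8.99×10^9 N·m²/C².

Take a coaxial cylindrical Gaussian surface of radius r = 4.25 cm and length L (r < R).
Charge inside radius r per length L is ρ·πr²·L, so λ_enc = ρπr² = -2.071×10^-5 C/m.
Applying ∮E·dA = Q_enc/ε₀ with the end caps contributing no flux:
E = 2k|λ_enc|/r = 2(8.99×10^9)(2.071×10^-5)/(0.0425) = 8.76×10^6 N/C.

E = 8.76×10^6 N/C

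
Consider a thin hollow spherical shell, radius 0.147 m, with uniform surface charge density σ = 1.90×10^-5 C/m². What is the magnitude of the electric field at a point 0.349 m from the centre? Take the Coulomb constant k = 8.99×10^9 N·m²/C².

E ≈ 3.81×10^5 N/C

By spherical symmetry E is radial; choose a Gaussian sphere of radius r = 0.349 m (r > 0.147 m).
The entire shell is enclosed: Q_enc = σ·4πR² = (1.90×10^-5)·4π·(0.147)² = 5.159×10^-6 C.
Gauss's law: E·4πr² = Q_enc/ε₀.
E = k|Q_enc|/r² = (8.99×10^9)(5.159×10^-6)/(0.349)² = 3.81×10^5 N/C.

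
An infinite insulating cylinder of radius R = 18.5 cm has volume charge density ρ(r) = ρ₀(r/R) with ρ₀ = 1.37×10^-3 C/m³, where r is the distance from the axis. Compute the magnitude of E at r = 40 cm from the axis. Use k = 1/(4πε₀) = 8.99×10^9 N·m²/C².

Coaxial Gaussian cylinder, radius r = 40 cm, length L (r > R, full charge per length enclosed).
λ_enc = 2π ∫₀^R ρ₀(r'/R)^1 r' dr' = 2πρ₀R²/3 = 9.82×10^-5 C/m.
By Gauss's law (flux through the curved wall only), E·2πrL = λ_enc L/ε₀.
E = 2k|λ_enc|/r = 2(8.99×10^9)(9.82×10^-5)/(0.4) = 4.41×10^6 N/C.

|E| = 4.41×10^6 N/C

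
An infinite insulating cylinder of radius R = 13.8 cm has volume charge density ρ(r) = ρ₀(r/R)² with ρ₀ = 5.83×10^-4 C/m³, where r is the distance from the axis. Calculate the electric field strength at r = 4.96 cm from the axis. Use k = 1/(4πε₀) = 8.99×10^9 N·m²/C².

1.06e5 N/C

By cylindrical symmetry E is radial; use a coaxial Gaussian cylinder of radius 4.96 cm and length L (r < R).
λ_enc = ∫₀^r ρ(r')·2πr' dr' = (2πρ₀/R²)·r^4/4 = 2.91×10^-7 C/m.
Since E is radial and uniform over the curved surface, Φ = E·2πrL = Q_enc/ε₀ = λ_enc L/ε₀.
E = 2k|λ_enc|/r = 2(8.99×10^9)(2.91e-7)/(0.0496) = 1.06e5 N/C.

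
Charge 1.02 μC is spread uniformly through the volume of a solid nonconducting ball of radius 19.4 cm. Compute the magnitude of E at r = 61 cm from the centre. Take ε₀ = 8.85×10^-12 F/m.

|E| ≈ 2.46×10^4 N/C

Take a concentric spherical Gaussian surface of radius r = 61 cm (r > R, so the entire charge is enclosed).
Q_enc = 1.02 μC = 1.02×10^-6 C.
Gauss's law: E·4πr² = Q_enc/ε₀.
E = |Q_enc|/(4πε₀r²) = (1.02e-6)/(4π·8.85×10^-12·(0.61)²) = 2.46×10^4 N/C.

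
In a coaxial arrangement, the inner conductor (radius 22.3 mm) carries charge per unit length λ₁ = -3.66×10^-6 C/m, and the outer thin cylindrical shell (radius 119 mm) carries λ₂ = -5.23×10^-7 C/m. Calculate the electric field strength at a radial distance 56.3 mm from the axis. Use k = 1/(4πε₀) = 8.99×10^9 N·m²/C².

1.17×10^6 N/C

By cylindrical symmetry E is radial; use a coaxial Gaussian cylinder of radius 56.3 mm and length L (between the conductors, 22.3 mm < r < 119 mm).
Only the inner wire is enclosed; the outer shell contributes nothing inside itself. λ_enc = λ₁ = -3.66×10^-6 C/m.
Gauss's law: E·2πrL = λ_enc L/ε₀.
E = 2k|λ_enc|/r = 2(8.99×10^9)(3.66×10^-6)/(0.0563) = 1.17×10^6 N/C.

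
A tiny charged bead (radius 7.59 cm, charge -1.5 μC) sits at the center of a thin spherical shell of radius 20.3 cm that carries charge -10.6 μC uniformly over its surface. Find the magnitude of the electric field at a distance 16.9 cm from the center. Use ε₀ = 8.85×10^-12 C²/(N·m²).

Use a concentric Gaussian sphere at r = 16.9 cm (between the bodies, 7.59 cm < r < 20.3 cm).
Only the inner charge is enclosed; the outer shell contributes nothing inside itself. Q_enc = -1.5 μC = -1.50×10^-6 C.
Gauss's law: E·4πr² = Q_enc/ε₀.
E = |Q_enc|/(4πε₀r²) = (1.50e-6)/(4π·8.85×10^-12·(0.169)²) = 4.72e5 N/C.

4.72×10^5 V/m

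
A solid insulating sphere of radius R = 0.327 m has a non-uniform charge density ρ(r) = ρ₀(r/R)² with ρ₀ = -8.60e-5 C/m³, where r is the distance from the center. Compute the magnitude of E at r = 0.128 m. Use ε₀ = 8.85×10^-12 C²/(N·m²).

3.81e4 N/C

Use a concentric Gaussian sphere at r = 0.128 m (r < R).
Integrate the density: Q_enc = 4π ∫₀^r ρ₀(r'/R)^2 r'² dr' = 4πρ₀ r^5/(5·R²) = -6.945e-8 C.
By Gauss's law, ∮E·dA = E·4πr² = Q_enc/ε₀.
E = |Q_enc|/(4πε₀r²) = (6.945×10^-8)/(4π·8.85×10^-12·(0.128)²) = 3.81×10^4 N/C.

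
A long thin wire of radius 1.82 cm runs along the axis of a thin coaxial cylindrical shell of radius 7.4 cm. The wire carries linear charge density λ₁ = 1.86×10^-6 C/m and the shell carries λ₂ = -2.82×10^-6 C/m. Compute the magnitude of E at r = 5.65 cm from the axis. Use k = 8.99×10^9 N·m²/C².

E = 5.92e5 N/C

By cylindrical symmetry E is radial; use a coaxial Gaussian cylinder of radius 5.65 cm and length L (between the conductors, 1.82 cm < r < 7.4 cm).
The shell at 7.4 cm lies outside the Gaussian surface, so λ_enc = λ₁ = 1.86×10^-6 C/m.
Applying ∮E·dA = Q_enc/ε₀ with the end caps contributing no flux:
E = 2k|λ_enc|/r = 2(8.99×10^9)(1.86×10^-6)/(0.0565) = 5.92×10^5 N/C.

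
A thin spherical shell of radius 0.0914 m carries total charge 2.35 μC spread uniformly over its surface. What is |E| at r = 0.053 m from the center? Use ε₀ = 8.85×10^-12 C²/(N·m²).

E = 0

Symmetry ⇒ E = E(r) r̂. Gaussian sphere of radius r = 0.053 m (inside the shell, r < 0.0914 m).
No charge lies within this surface, so Q_enc = 0 and Gauss's law gives E·4πr² = 0 ⇒ E = 0.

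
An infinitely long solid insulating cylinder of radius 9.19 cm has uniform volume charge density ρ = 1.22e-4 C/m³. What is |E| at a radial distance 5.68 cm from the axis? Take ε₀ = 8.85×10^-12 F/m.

|E| ≈ 3.92×10^5 V/m

Take a coaxial cylindrical Gaussian surface of radius r = 5.68 cm and length L (r < R).
Enclosed charge per unit length: λ_enc = ρ·πr² = (1.22×10^-4)π(0.0568)² = 1.237×10^-6 C/m.
Since E is radial and uniform over the curved surface, Φ = E·2πrL = Q_enc/ε₀ = λ_enc L/ε₀.
E = |λ_enc|/(2πε₀r) = (1.237×10^-6)/(2π·8.85×10^-12·0.0568) = 3.92×10^5 N/C.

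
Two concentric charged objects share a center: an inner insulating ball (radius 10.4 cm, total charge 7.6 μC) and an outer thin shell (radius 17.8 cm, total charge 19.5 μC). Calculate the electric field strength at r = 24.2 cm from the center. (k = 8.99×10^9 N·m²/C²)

4.16e6 N/C

By spherical symmetry E is radial; choose a Gaussian sphere of radius r = 24.2 cm (r > 17.8 cm, enclosing both).
Q_enc = (7.6 μC) + (19.5 μC) = 2.71e-5 C.
Gauss's law: E·4πr² = Q_enc/ε₀.
E = k|Q_enc|/r² = (8.99×10^9)(2.71e-5)/(0.242)² = 4.16×10^6 N/C.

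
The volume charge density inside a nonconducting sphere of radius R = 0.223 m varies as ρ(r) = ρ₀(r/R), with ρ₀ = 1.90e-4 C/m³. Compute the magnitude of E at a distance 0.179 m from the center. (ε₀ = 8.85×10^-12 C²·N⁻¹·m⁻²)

7.71e5 N/C

Symmetry ⇒ E = E(r) r̂. Gaussian sphere of radius r = 0.179 m (r < R).
Q_enc = ∫₀^r ρ(r')·4πr'² dr' = (4πρ₀/R) ∫₀^r r'^3 dr' = 4πρ₀ r^4/(4·R) = 2.748×10^-6 C.
By Gauss's law, ∮E·dA = E·4πr² = Q_enc/ε₀.
E = |Q_enc|/(4πε₀r²) = (2.748e-6)/(4π·8.85×10^-12·(0.179)²) = 7.71e5 N/C.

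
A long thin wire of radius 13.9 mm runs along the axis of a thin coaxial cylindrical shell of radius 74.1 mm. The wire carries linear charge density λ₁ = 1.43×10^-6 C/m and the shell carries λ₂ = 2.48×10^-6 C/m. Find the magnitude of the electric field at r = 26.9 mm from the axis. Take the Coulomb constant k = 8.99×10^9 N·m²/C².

E = 9.56×10^5 N/C

Take a coaxial cylindrical Gaussian surface of radius r = 26.9 mm and length L (between the conductors, 13.9 mm < r < 74.1 mm).
The shell at 74.1 mm lies outside the Gaussian surface, so λ_enc = λ₁ = 1.43e-6 C/m.
By Gauss's law (flux through the curved wall only), E·2πrL = λ_enc L/ε₀.
E = 2k|λ_enc|/r = 2(8.99×10^9)(1.43×10^-6)/(0.0269) = 9.56×10^5 N/C.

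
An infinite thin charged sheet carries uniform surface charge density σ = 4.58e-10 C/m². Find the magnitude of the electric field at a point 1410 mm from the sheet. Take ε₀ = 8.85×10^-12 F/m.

The symmetry is planar: E is normal to the sheet and the same magnitude on both sides. Take a pillbox straddling the sheet with end-cap area A.
Only the two end caps contribute flux: Φ = 2EA. With Q_enc = σA, Gauss's law gives E = |σ|/(2ε₀).
E = |σ|/(2ε₀) = (4.58×10^-10)/(2·8.85×10^-12) = 25.9 N/C.

E ≈ 25.9 N/C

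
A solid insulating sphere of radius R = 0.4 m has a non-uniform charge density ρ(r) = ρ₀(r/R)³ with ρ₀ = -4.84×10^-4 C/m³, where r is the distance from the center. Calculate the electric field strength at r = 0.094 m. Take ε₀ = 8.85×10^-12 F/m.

E ≈ 1.11e4 N/C

Take a concentric spherical Gaussian surface of radius r = 0.094 m (r < R).
Integrate the density: Q_enc = 4π ∫₀^r ρ₀(r'/R)^3 r'² dr' = 4πρ₀ r^6/(6·R³) = -1.093×10^-8 C.
Since E is radial and uniform over the Gaussian sphere, Φ = E·4πr² = Q_enc/ε₀.
E = |Q_enc|/(4πε₀r²) = (1.093×10^-8)/(4π·8.85×10^-12·(0.094)²) = 1.11×10^4 N/C.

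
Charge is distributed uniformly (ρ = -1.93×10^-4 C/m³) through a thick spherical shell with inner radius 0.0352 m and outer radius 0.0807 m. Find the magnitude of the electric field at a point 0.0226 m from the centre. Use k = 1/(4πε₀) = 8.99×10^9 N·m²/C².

E = 0

By spherical symmetry E is radial; choose a Gaussian sphere of radius r = 0.0226 m (r < 0.0352 m, inside the empty cavity).
No charge is enclosed, so by Gauss's law E·4πr² = 0 ⇒ E = 0.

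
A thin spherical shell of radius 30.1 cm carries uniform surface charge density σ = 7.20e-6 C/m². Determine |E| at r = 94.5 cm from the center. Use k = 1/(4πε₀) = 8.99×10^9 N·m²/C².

Take a concentric spherical Gaussian surface of radius r = 94.5 cm (r > 30.1 cm).
The entire shell is enclosed: Q_enc = σ·4πR² = (7.20e-6)·4π·(0.301)² = 8.197e-6 C.
Since E is radial and uniform over the Gaussian sphere, Φ = E·4πr² = Q_enc/ε₀.
E = k|Q_enc|/r² = (8.99×10^9)(8.197e-6)/(0.945)² = 8.25×10^4 N/C.

E = 8.25e4 V/m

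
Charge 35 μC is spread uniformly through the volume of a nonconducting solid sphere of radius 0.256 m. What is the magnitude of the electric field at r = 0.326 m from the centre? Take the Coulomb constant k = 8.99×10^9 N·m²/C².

|E| ≈ 2.96×10^6 N/C

Take a concentric spherical Gaussian surface of radius r = 0.326 m (r > R, so the entire charge is enclosed).
Q_enc = 35 μC = 3.50×10^-5 C.
By Gauss's law, ∮E·dA = E·4πr² = Q_enc/ε₀.
E = k|Q_enc|/r² = (8.99×10^9)(3.50×10^-5)/(0.326)² = 2.96×10^6 N/C.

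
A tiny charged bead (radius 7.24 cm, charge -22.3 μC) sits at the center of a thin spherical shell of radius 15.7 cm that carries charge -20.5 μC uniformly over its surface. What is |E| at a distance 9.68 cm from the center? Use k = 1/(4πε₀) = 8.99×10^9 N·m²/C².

2.14×10^7 V/m

Symmetry ⇒ E = E(r) r̂. Gaussian sphere of radius r = 9.68 cm (between the bodies, 7.24 cm < r < 15.7 cm).
The shell at 15.7 cm lies outside the Gaussian surface, so Q_enc = -22.3 μC = -2.23×10^-5 C.
Gauss's law: E·4πr² = Q_enc/ε₀.
E = k|Q_enc|/r² = (8.99×10^9)(2.23×10^-5)/(0.0968)² = 2.14×10^7 N/C.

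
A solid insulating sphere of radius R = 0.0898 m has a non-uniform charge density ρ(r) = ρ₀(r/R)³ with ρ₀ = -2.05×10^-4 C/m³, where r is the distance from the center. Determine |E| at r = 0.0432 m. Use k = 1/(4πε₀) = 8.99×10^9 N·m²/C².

E ≈ 1.86×10^4 N/C

Use a concentric Gaussian sphere at r = 0.0432 m (r < R).
Q_enc = ∫₀^r ρ(r')·4πr'² dr' = (4πρ₀/R³) ∫₀^r r'^5 dr' = 4πρ₀ r^6/(6·R³) = -3.854×10^-9 C.
By Gauss's law, ∮E·dA = E·4πr² = Q_enc/ε₀.
E = k|Q_enc|/r² = (8.99×10^9)(3.854×10^-9)/(0.0432)² = 1.86×10^4 N/C.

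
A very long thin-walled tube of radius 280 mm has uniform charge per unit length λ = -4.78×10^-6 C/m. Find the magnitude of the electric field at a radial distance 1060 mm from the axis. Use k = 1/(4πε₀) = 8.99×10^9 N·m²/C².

E = 8.11e4 N/C

Take a coaxial cylindrical Gaussian surface of radius r = 1060 mm and length L (r > 280 mm).
The full line charge is enclosed: λ_enc = -4.78×10^-6 C/m.
By Gauss's law (flux through the curved wall only), E·2πrL = λ_enc L/ε₀.
E = 2k|λ_enc|/r = 2(8.99×10^9)(4.78×10^-6)/(1.06) = 8.11e4 N/C.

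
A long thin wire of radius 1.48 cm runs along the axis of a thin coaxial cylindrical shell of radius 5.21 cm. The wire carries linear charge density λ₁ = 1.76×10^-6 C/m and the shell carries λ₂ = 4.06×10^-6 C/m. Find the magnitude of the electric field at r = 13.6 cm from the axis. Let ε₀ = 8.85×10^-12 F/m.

|E| = 7.70×10^5 V/m

Coaxial Gaussian cylinder, radius r = 13.6 cm, length L (r > 5.21 cm, enclosing both).
λ_enc = λ₁ + λ₂ = (1.76e-6) + (4.06×10^-6) = 5.82×10^-6 C/m.
By Gauss's law (flux through the curved wall only), E·2πrL = λ_enc L/ε₀.
E = |λ_enc|/(2πε₀r) = (5.82×10^-6)/(2π·8.85×10^-12·0.136) = 7.70×10^5 N/C.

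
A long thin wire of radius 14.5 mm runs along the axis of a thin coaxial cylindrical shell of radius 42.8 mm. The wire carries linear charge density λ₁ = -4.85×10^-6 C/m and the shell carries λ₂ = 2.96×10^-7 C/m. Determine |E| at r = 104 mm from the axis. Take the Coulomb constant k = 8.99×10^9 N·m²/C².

E = 7.87e5 N/C

Coaxial Gaussian cylinder, radius r = 104 mm, length L (r > 42.8 mm, enclosing both).
λ_enc = λ₁ + λ₂ = (-4.85×10^-6) + (2.96×10^-7) = -4.554e-6 C/m.
Applying ∮E·dA = Q_enc/ε₀ with the end caps contributing no flux:
E = 2k|λ_enc|/r = 2(8.99×10^9)(4.554×10^-6)/(0.104) = 7.87×10^5 N/C.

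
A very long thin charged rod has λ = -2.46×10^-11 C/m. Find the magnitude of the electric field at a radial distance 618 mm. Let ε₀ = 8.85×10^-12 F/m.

E = 0.716 N/C

Coaxial Gaussian cylinder, radius r = 618 mm, length L.
Q_enc = λL, so λ_enc = -2.46×10^-11 C/m.
Since E is radial and uniform over the curved surface, Φ = E·2πrL = Q_enc/ε₀ = λ_enc L/ε₀.
E = |λ_enc|/(2πε₀r) = (2.46e-11)/(2π·8.85×10^-12·0.618) = 0.716 N/C.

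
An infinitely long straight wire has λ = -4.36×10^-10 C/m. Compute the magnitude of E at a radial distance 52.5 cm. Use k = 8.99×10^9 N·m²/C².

|E| ≈ 14.9 V/m

Coaxial Gaussian cylinder, radius r = 52.5 cm, length L.
Q_enc = λL, so λ_enc = -4.36×10^-10 C/m.
Since E is radial and uniform over the curved surface, Φ = E·2πrL = Q_enc/ε₀ = λ_enc L/ε₀.
E = 2k|λ_enc|/r = 2(8.99×10^9)(4.36×10^-10)/(0.525) = 14.9 N/C.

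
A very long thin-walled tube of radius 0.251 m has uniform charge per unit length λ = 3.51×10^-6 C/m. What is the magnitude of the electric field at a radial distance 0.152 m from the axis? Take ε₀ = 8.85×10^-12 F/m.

By cylindrical symmetry E is radial; use a coaxial Gaussian cylinder of radius 0.152 m and length L (r < 0.251 m, inside the shell).
All the surface charge lies outside this cylinder: Q_enc = 0, hence E = 0.

E = 0 (no enclosed charge)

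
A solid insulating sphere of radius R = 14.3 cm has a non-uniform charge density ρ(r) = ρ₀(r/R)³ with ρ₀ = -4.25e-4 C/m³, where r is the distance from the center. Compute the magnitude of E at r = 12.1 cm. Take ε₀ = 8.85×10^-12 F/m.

|E| ≈ 5.87e5 N/C

Use a concentric Gaussian sphere at r = 12.1 cm (r < R).
Integrate the density: Q_enc = 4π ∫₀^r ρ₀(r'/R)^3 r'² dr' = 4πρ₀ r^6/(6·R³) = -9.553×10^-7 C.
Gauss's law: E·4πr² = Q_enc/ε₀.
E = |Q_enc|/(4πε₀r²) = (9.553e-7)/(4π·8.85×10^-12·(0.121)²) = 5.87×10^5 N/C.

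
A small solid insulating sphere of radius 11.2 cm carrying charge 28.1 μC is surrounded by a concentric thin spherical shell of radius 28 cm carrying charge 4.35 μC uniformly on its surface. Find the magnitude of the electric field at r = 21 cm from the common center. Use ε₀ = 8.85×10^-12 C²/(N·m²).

By spherical symmetry E is radial; choose a Gaussian sphere of radius r = 21 cm (between the bodies, 11.2 cm < r < 28 cm).
Only the inner charge is enclosed; the outer shell contributes nothing inside itself. Q_enc = 28.1 μC = 2.81×10^-5 C.
Applying ∮E·dA = Q_enc/ε₀ with Φ = E(4πr²):
E = |Q_enc|/(4πε₀r²) = (2.81e-5)/(4π·8.85×10^-12·(0.21)²) = 5.73×10^6 N/C.

5.73e6 N/C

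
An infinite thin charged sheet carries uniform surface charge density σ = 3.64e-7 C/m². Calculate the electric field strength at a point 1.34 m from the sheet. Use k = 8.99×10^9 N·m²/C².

|E| ≈ 2.06×10^4 N/C

By planar symmetry E is perpendicular to the sheet and uniform; use a Gaussian pillbox with flat faces of area A on each side of the sheet.
Only the two end caps contribute flux: Φ = 2EA. With Q_enc = σA, Gauss's law gives E = |σ|/(2ε₀).
E = 2πk|σ| = 2π(8.99×10^9)(3.64×10^-7) = 2.06×10^4 N/C.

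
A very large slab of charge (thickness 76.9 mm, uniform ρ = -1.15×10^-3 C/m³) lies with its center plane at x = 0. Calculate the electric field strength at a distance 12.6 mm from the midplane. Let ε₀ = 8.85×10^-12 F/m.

By symmetry E is perpendicular to the slab. A Gaussian pillbox from −12.6 mm to +12.6 mm (face area A) lies entirely within the slab.
Q_enc = ρ·(2x)·A and flux = 2EA, so 2EA = 2ρxA/ε₀ ⇒ E = |ρ|x/ε₀.
E = (1.15×10^-3)(0.0126)/(8.85×10^-12) = 1.64×10^6 N/C.

|E| ≈ 1.64e6 V/m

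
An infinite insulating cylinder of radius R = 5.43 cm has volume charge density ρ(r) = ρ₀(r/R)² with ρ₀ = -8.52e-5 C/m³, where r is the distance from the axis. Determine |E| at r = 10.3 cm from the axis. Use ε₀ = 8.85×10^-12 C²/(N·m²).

|E| ≈ 6.89×10^4 N/C

Coaxial Gaussian cylinder, radius r = 10.3 cm, length L (r > R, full charge per length enclosed).
λ_enc = 2π ∫₀^R ρ₀(r'/R)^2 r' dr' = 2πρ₀R²/4 = -3.946e-7 C/m.
By Gauss's law (flux through the curved wall only), E·2πrL = λ_enc L/ε₀.
E = |λ_enc|/(2πε₀r) = (3.946×10^-7)/(2π·8.85×10^-12·0.103) = 6.89e4 N/C.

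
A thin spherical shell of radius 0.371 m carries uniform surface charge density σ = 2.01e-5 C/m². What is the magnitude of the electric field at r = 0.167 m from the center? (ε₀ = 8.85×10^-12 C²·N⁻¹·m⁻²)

E = 0

Symmetry ⇒ E = E(r) r̂. Gaussian sphere of radius r = 0.167 m (inside the shell, r < 0.371 m).
No charge lies within this surface, so Q_enc = 0 and Gauss's law gives E·4πr² = 0 ⇒ E = 0.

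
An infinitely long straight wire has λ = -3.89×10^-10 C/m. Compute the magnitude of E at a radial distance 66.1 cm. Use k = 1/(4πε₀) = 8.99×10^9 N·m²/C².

E ≈ 10.6 V/m

Coaxial Gaussian cylinder, radius r = 66.1 cm, length L.
Q_enc = λL, so λ_enc = -3.89e-10 C/m.
By Gauss's law (flux through the curved wall only), E·2πrL = λ_enc L/ε₀.
E = 2k|λ_enc|/r = 2(8.99×10^9)(3.89×10^-10)/(0.661) = 10.6 N/C.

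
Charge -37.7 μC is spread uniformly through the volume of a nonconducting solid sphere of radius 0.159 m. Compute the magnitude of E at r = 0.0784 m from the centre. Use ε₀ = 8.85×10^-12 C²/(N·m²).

Take a concentric spherical Gaussian surface of radius r = 0.0784 m (r < R).
Only the charge within r is enclosed: Q_enc = Q·(r/R)³ = (-37.7 μC)·(0.0784 m/0.159 m)³ = -4.52×10^-6 C.
By Gauss's law, ∮E·dA = E·4πr² = Q_enc/ε₀.
E = |Q_enc|/(4πε₀r²) = (4.52e-6)/(4π·8.85×10^-12·(0.0784)²) = 6.61×10^6 N/C.

|E| ≈ 6.61×10^6 N/C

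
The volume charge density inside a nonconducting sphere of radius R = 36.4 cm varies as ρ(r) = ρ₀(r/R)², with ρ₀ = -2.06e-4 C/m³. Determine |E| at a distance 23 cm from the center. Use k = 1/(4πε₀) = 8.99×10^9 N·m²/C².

E = 4.27×10^5 N/C

Use a concentric Gaussian sphere at r = 23 cm (r < R).
Q_enc = ∫₀^r ρ(r')·4πr'² dr' = (4πρ₀/R²) ∫₀^r r'^4 dr' = 4πρ₀ r^5/(5·R²) = -2.515e-6 C.
Gauss's law: E·4πr² = Q_enc/ε₀.
E = k|Q_enc|/r² = (8.99×10^9)(2.515×10^-6)/(0.23)² = 4.27e5 N/C.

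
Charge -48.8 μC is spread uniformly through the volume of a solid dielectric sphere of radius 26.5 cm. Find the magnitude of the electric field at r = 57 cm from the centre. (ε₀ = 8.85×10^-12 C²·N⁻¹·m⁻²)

Symmetry ⇒ E = E(r) r̂. Gaussian sphere of radius r = 57 cm (r > R, so the entire charge is enclosed).
Q_enc = -48.8 μC = -4.88×10^-5 C.
By Gauss's law, ∮E·dA = E·4πr² = Q_enc/ε₀.
E = |Q_enc|/(4πε₀r²) = (4.88×10^-5)/(4π·8.85×10^-12·(0.57)²) = 1.35×10^6 N/C.

|E| = 1.35×10^6 V/m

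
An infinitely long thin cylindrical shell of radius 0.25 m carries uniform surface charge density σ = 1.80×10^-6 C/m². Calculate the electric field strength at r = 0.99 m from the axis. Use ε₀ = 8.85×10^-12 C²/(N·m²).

E = 5.14×10^4 N/C

Choose a coaxial cylinder of radius r = 0.99 m (arbitrary length L) as the Gaussian surface (r > 0.25 m).
The whole shell is enclosed: λ_enc = σ·2πR = (1.80×10^-6)·2π·(0.25) = 2.827×10^-6 C/m.
Since E is radial and uniform over the curved surface, Φ = E·2πrL = Q_enc/ε₀ = λ_enc L/ε₀.
E = |λ_enc|/(2πε₀r) = (2.827×10^-6)/(2π·8.85×10^-12·0.99) = 5.14×10^4 N/C.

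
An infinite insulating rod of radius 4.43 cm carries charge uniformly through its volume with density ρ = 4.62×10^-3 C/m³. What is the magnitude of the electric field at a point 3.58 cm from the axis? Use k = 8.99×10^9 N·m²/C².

|E| = 9.34×10^6 V/m

Take a coaxial cylindrical Gaussian surface of radius r = 3.58 cm and length L (r < R).
Enclosed charge per unit length: λ_enc = ρ·πr² = (4.62e-3)π(0.0358)² = 1.86×10^-5 C/m.
Applying ∮E·dA = Q_enc/ε₀ with the end caps contributing no flux:
E = 2k|λ_enc|/r = 2(8.99×10^9)(1.86e-5)/(0.0358) = 9.34×10^6 N/C.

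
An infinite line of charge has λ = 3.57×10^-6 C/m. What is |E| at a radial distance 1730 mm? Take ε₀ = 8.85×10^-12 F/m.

E = 3.71×10^4 N/C

Choose a coaxial cylinder of radius r = 1730 mm (arbitrary length L) as the Gaussian surface.
Q_enc = λL, so λ_enc = 3.57×10^-6 C/m.
Gauss's law: E·2πrL = λ_enc L/ε₀.
E = |λ_enc|/(2πε₀r) = (3.57×10^-6)/(2π·8.85×10^-12·1.73) = 3.71e4 N/C.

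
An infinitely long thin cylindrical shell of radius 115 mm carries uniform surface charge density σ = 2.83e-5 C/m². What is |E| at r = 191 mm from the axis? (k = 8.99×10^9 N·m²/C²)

Take a coaxial cylindrical Gaussian surface of radius r = 191 mm and length L (r > 115 mm).
The whole shell is enclosed: λ_enc = σ·2πR = (2.83e-5)·2π·(0.115) = 2.045×10^-5 C/m.
Applying ∮E·dA = Q_enc/ε₀ with the end caps contributing no flux:
E = 2k|λ_enc|/r = 2(8.99×10^9)(2.045×10^-5)/(0.191) = 1.92×10^6 N/C.

|E| ≈ 1.92×10^6 N/C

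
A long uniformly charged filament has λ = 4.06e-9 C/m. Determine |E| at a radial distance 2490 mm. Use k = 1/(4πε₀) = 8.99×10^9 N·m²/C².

|E| ≈ 29.3 N/C

Take a coaxial cylindrical Gaussian surface of radius r = 2490 mm and length L.
Q_enc = λL, so λ_enc = 4.06×10^-9 C/m.
Since E is radial and uniform over the curved surface, Φ = E·2πrL = Q_enc/ε₀ = λ_enc L/ε₀.
E = 2k|λ_enc|/r = 2(8.99×10^9)(4.06×10^-9)/(2.49) = 29.3 N/C.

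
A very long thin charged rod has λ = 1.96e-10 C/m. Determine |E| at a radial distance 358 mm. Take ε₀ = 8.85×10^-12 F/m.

|E| = 9.85 V/m

Coaxial Gaussian cylinder, radius r = 358 mm, length L.
Q_enc = λL, so λ_enc = 1.96e-10 C/m.
Applying ∮E·dA = Q_enc/ε₀ with the end caps contributing no flux:
E = |λ_enc|/(2πε₀r) = (1.96×10^-10)/(2π·8.85×10^-12·0.358) = 9.85 N/C.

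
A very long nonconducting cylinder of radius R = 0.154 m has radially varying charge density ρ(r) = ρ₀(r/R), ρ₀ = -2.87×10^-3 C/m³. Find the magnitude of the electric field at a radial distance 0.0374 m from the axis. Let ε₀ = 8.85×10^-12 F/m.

Choose a coaxial cylinder of radius r = 0.0374 m (arbitrary length L) as the Gaussian surface (r < R).
λ_enc = ∫₀^r ρ(r')·2πr' dr' = (2πρ₀/R)·r^3/3 = -2.042×10^-6 C/m.
Gauss's law: E·2πrL = λ_enc L/ε₀.
E = |λ_enc|/(2πε₀r) = (2.042×10^-6)/(2π·8.85×10^-12·0.0374) = 9.82×10^5 N/C.

|E| ≈ 9.82×10^5 N/C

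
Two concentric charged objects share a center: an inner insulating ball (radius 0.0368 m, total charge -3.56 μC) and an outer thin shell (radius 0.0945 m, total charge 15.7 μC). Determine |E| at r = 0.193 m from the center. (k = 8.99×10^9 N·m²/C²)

Symmetry ⇒ E = E(r) r̂. Gaussian sphere of radius r = 0.193 m (r > 0.0945 m, enclosing both).
Q_enc = (-3.56 μC) + (15.7 μC) = 1.214e-5 C.
Since E is radial and uniform over the Gaussian sphere, Φ = E·4πr² = Q_enc/ε₀.
E = k|Q_enc|/r² = (8.99×10^9)(1.214e-5)/(0.193)² = 2.93e6 N/C.

2.93e6 V/m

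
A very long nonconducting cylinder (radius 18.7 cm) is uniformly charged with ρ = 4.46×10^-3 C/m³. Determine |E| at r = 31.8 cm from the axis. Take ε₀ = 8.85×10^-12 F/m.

Choose a coaxial cylinder of radius r = 31.8 cm (arbitrary length L) as the Gaussian surface (r > 18.7 cm, full cross-section enclosed).
λ_enc = ρ·πR² = (4.46×10^-3)π(0.187)² = 4.90e-4 C/m.
By Gauss's law (flux through the curved wall only), E·2πrL = λ_enc L/ε₀.
E = |λ_enc|/(2πε₀r) = (4.90×10^-4)/(2π·8.85×10^-12·0.318) = 2.77×10^7 N/C.

|E| ≈ 2.77×10^7 N/C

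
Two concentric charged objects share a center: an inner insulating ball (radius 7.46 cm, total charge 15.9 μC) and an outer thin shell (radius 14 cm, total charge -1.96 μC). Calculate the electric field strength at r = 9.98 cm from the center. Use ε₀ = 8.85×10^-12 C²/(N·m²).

E = 1.44×10^7 N/C

Symmetry ⇒ E = E(r) r̂. Gaussian sphere of radius r = 9.98 cm (between the bodies, 7.46 cm < r < 14 cm).
The shell at 14 cm lies outside the Gaussian surface, so Q_enc = 15.9 μC = 1.59e-5 C.
Applying ∮E·dA = Q_enc/ε₀ with Φ = E(4πr²):
E = |Q_enc|/(4πε₀r²) = (1.59e-5)/(4π·8.85×10^-12·(0.0998)²) = 1.44×10^7 N/C.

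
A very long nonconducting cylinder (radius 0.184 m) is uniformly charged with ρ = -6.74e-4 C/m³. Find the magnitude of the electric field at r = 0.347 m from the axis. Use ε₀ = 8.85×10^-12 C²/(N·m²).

E = 3.72e6 V/m

Choose a coaxial cylinder of radius r = 0.347 m (arbitrary length L) as the Gaussian surface (r > 0.184 m, full cross-section enclosed).
λ_enc = ρ·πR² = (-6.74×10^-4)π(0.184)² = -7.169e-5 C/m.
By Gauss's law (flux through the curved wall only), E·2πrL = λ_enc L/ε₀.
E = |λ_enc|/(2πε₀r) = (7.169×10^-5)/(2π·8.85×10^-12·0.347) = 3.72×10^6 N/C.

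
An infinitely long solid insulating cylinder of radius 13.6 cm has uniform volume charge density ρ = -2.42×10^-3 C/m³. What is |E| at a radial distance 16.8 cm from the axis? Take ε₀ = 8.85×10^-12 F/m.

Coaxial Gaussian cylinder, radius r = 16.8 cm, length L (r > 13.6 cm, full cross-section enclosed).
λ_enc = ρ·πR² = (-2.42×10^-3)π(0.136)² = -1.406e-4 C/m.
Gauss's law: E·2πrL = λ_enc L/ε₀.
E = |λ_enc|/(2πε₀r) = (1.406×10^-4)/(2π·8.85×10^-12·0.168) = 1.51e7 N/C.

E = 1.51×10^7 N/C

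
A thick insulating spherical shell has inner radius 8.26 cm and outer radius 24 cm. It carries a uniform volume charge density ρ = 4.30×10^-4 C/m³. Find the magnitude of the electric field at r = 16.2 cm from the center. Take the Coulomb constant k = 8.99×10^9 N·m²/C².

Symmetry ⇒ E = E(r) r̂. Gaussian sphere of radius r = 16.2 cm (within the shell material, 8.26 cm < r < 24 cm).
Enclosed charge is the volume from a to r: Q_enc = (4π/3)ρ(r³ − a³) = 6.643e-6 C.
Gauss's law: E·4πr² = Q_enc/ε₀.
E = k|Q_enc|/r² = (8.99×10^9)(6.643e-6)/(0.162)² = 2.28e6 N/C.

E ≈ 2.28e6 N/C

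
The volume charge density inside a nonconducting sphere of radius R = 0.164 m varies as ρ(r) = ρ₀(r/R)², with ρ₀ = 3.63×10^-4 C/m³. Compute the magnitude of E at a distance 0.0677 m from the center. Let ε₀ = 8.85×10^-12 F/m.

By spherical symmetry E is radial; choose a Gaussian sphere of radius r = 0.0677 m (r < R).
Q_enc = ∫₀^r ρ(r')·4πr'² dr' = (4πρ₀/R²) ∫₀^r r'^4 dr' = 4πρ₀ r^5/(5·R²) = 4.824×10^-8 C.
Since E is radial and uniform over the Gaussian sphere, Φ = E·4πr² = Q_enc/ε₀.
E = |Q_enc|/(4πε₀r²) = (4.824×10^-8)/(4π·8.85×10^-12·(0.0677)²) = 9.46e4 N/C.

E = 9.46×10^4 V/m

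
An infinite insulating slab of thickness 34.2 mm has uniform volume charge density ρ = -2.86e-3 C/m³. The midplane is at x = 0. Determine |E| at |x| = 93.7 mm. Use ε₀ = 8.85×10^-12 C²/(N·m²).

The point |x| = 93.7 mm lies outside the slab (half-thickness 0.0171 m). A symmetric pillbox spanning the full slab encloses Q_enc = ρ·d·A.
Flux = 2EA ⇒ E = |ρ|d/(2ε₀), independent of distance outside.
E = (2.86e-3)(0.0342)/(2·8.85×10^-12) = 5.53×10^6 N/C.

E = 5.53×10^6 V/m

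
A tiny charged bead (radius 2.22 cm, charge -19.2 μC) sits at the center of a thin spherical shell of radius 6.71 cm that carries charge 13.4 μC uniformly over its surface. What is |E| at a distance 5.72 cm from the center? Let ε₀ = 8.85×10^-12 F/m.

E = 5.28×10^7 N/C

Use a concentric Gaussian sphere at r = 5.72 cm (between the bodies, 2.22 cm < r < 6.71 cm).
The shell at 6.71 cm lies outside the Gaussian surface, so Q_enc = -19.2 μC = -1.92e-5 C.
Gauss's law: E·4πr² = Q_enc/ε₀.
E = |Q_enc|/(4πε₀r²) = (1.92×10^-5)/(4π·8.85×10^-12·(0.0572)²) = 5.28×10^7 N/C.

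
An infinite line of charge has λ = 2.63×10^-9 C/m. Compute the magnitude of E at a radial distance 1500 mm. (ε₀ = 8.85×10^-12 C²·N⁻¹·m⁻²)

|E| = 31.5 N/C

Take a coaxial cylindrical Gaussian surface of radius r = 1500 mm and length L.
Q_enc = λL, so λ_enc = 2.63×10^-9 C/m.
By Gauss's law (flux through the curved wall only), E·2πrL = λ_enc L/ε₀.
E = |λ_enc|/(2πε₀r) = (2.63×10^-9)/(2π·8.85×10^-12·1.5) = 31.5 N/C.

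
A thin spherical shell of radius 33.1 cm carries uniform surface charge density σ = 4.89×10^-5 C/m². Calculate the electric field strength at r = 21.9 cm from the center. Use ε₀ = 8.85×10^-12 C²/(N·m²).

By spherical symmetry E is radial; choose a Gaussian sphere of radius r = 21.9 cm (inside the shell, r < 33.1 cm).
No charge lies within this surface, so Q_enc = 0 and Gauss's law gives E·4πr² = 0 ⇒ E = 0.

E = 0 (no enclosed charge)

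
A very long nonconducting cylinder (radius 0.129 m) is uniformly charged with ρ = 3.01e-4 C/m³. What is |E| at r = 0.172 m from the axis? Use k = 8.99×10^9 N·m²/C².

By cylindrical symmetry E is radial; use a coaxial Gaussian cylinder of radius 0.172 m and length L (r > 0.129 m, full cross-section enclosed).
λ_enc = ρ·πR² = (3.01e-4)π(0.129)² = 1.574×10^-5 C/m.
Gauss's law: E·2πrL = λ_enc L/ε₀.
E = 2k|λ_enc|/r = 2(8.99×10^9)(1.574e-5)/(0.172) = 1.64×10^6 N/C.

E = 1.64×10^6 N/C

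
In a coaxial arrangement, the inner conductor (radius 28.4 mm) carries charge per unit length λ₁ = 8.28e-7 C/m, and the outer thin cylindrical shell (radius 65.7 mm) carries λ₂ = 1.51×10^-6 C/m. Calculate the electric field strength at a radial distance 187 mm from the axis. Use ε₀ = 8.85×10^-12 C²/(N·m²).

By cylindrical symmetry E is radial; use a coaxial Gaussian cylinder of radius 187 mm and length L (r > 65.7 mm, enclosing both).
λ_enc = λ₁ + λ₂ = (8.28×10^-7) + (1.51×10^-6) = 2.338×10^-6 C/m.
Gauss's law: E·2πrL = λ_enc L/ε₀.
E = |λ_enc|/(2πε₀r) = (2.338e-6)/(2π·8.85×10^-12·0.187) = 2.25×10^5 N/C.

E = 2.25×10^5 N/C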